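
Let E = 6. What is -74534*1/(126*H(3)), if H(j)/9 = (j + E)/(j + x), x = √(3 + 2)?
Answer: -37267/1701 - 37267*√5/5103 ≈ -38.239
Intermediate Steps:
x = √5 ≈ 2.2361
H(j) = 9*(6 + j)/(j + √5) (H(j) = 9*((j + 6)/(j + √5)) = 9*((6 + j)/(j + √5)) = 9*(6 + j)/(j + √5))
-74534*1/(126*H(3)) = -74534*(3 + √5)/(1134*(6 + 3)) = -(37267/1701 + 37267*√5/5103) = -74534*(1/3402 + √5/10206) = -37267/1701 - 37267*√5/5103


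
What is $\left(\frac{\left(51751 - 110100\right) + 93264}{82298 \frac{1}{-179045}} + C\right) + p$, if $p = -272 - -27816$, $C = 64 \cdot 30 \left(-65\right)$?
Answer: $- \frac{14255330463}{82298} \approx -1.7322 \cdot 10^{5}$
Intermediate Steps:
$C = -124800$ ($C = 1920 \left(-65\right) = -124800$)
$p = 27544$ ($p = -272 + 27816 = 27544$)
$\left(\frac{\left(51751 - 110100\right) + 93264}{82298 \frac{1}{-179045}} + C\right) + p = \left(\frac{\left(51751 - 110100\right) + 93264}{82298 \frac{1}{-179045}} - 124800\right) + 27544 = \left(\frac{-58349 + 93264}{82298 \left(- \frac{1}{179045}\right)} - 124800\right) + 27544 = \left(\frac{34915}{- \frac{82298}{179045}} - 124800\right) + 27544 = \left(34915 \left(- \frac{179045}{82298}\right) - 124800\right) + 27544 = \left(- \frac{6251356175}{82298} - 124800\right) + 27544 = - \frac{16522146575}{82298} + 27544 = - \frac{14255330463}{82298}$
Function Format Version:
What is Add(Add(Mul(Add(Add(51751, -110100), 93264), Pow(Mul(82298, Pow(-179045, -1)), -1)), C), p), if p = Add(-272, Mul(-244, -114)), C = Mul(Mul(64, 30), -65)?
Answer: Rational(-14255330463, 82298) ≈ -1.7322e+5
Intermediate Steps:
C = -124800 (C = Mul(1920, -65) = -124800)
p = 27544 (p = Add(-272, 27816) = 27544)
Add(Add(Mul(Add(Add(51751, -110100), 93264), Pow(Mul(82298, Pow(-179045, -1)), -1)), C), p) = Add(Add(Mul(Add(Add(51751, -110100), 93264), Pow(Mul(82298, Pow(-179045, -1)), -1)), -124800), 27544) = Add(Add(Mul(Add(-58349, 93264), Pow(Mul(82298, Rational(-1, 179045)), -1)), -124800), 27544) = Add(Add(Mul(34915, Pow(Rational(-82298, 179045), -1)), -124800), 27544) = Add(Add(Mul(34915, Rational(-179045, 82298)), -124800), 27544) = Add(Add(Rational(-6251356175, 82298), -124800), 27544) = Add(Rational(-16522146575, 82298), 27544) = Rational(-14255330463, 82298)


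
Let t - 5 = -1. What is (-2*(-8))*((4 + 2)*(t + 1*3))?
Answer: 672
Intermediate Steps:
t = 4 (t = 5 - 1 = 4)
(-2*(-8))*((4 + 2)*(t + 1*3)) = (-2*(-8))*((4 + 2)*(4 + 1*3)) = 16*(6*(4 + 3)) = 16*(6*7) = 16*42 = 672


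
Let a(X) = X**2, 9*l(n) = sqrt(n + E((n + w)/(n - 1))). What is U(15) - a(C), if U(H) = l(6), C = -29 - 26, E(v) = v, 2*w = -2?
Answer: -3025 + sqrt(7)/9 ≈ -3024.7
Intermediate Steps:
w = -1 (w = (1/2)*(-2) = -1)
C = -55
l(n) = sqrt(1 + n)/9 (l(n) = sqrt(n + (n - 1)/(n - 1))/9 = sqrt(n + (-1 + n)/(-1 + n))/9 = sqrt(n + 1)/9 = sqrt(1 + n)/9)
U(H) = sqrt(7)/9 (U(H) = sqrt(1 + 6)/9 = sqrt(7)/9)
U(15) - a(C) = sqrt(7)/9 - 1*(-55)**2 = sqrt(7)/9 - 1*3025 = sqrt(7)/9 - 3025 = -3025 + sqrt(7)/9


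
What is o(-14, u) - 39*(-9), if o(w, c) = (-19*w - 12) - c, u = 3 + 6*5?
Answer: 572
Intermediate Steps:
u = 33 (u = 3 + 30 = 33)
o(w, c) = -12 - c - 19*w (o(w, c) = (-12 - 19*w) - c = -12 - c - 19*w)
o(-14, u) - 39*(-9) = (-12 - 1*33 - 19*(-14)) - 39*(-9) = (-12 - 33 + 266) - 1*(-351) = 221 + 351 = 572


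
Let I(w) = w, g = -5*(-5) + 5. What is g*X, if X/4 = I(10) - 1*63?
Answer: -6360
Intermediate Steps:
g = 30 (g = 25 + 5 = 30)
X = -212 (X = 4*(10 - 1*63) = 4*(10 - 63) = 4*(-53) = -212)
g*X = 30*(-212) = -6360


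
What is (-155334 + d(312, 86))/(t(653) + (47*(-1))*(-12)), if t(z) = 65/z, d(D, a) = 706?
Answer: -100972084/368357 ≈ -274.11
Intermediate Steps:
(-155334 + d(312, 86))/(t(653) + (47*(-1))*(-12)) = (-155334 + 706)/(65/653 + (47*(-1))*(-12)) = -154628/(65*(1/653) - 47*(-12)) = -154628/(65/653 + 564) = -154628/368357/653 = -154628*653/368357 = -100972084/368357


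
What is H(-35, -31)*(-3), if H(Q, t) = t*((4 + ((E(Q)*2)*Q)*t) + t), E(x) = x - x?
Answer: -2511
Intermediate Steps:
E(x) = 0
H(Q, t) = t*(4 + t) (H(Q, t) = t*((4 + ((0*2)*Q)*t) + t) = t*((4 + (0*Q)*t) + t) = t*((4 + 0*t) + t) = t*((4 + 0) + t) = t*(4 + t))
H(-35, -31)*(-3) = -31*(4 - 31)*(-3) = -31*(-27)*(-3) = 837*(-3) = -2511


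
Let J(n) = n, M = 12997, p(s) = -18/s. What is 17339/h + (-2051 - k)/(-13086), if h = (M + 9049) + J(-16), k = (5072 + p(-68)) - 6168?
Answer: 4215024803/4900837860 ≈ 0.86006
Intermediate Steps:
k = -37255/34 (k = (5072 - 18/(-68)) - 6168 = (5072 - 18*(-1/68)) - 6168 = (5072 + 9/34) - 6168 = 172457/34 - 6168 = -37255/34 ≈ -1095.7)
h = 22030 (h = (12997 + 9049) - 16 = 22046 - 16 = 22030)
17339/h + (-2051 - k)/(-13086) = 17339/22030 + (-2051 - 1*(-37255/34))/(-13086) = 17339*(1/22030) + (-2051 + 37255/34)*(-1/13086) = 17339/22030 - 32479/34*(-1/13086) = 17339/22030 + 32479/444924 = 4215024803/4900837860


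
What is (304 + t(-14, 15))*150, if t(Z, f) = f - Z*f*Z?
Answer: -393150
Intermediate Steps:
t(Z, f) = f - f*Z²
(304 + t(-14, 15))*150 = (304 + 15*(1 - 1*(-14)²))*150 = (304 + 15*(1 - 1*196))*150 = (304 + 15*(1 - 196))*150 = (304 + 15*(-195))*150 = (304 - 2925)*150 = -2621*150 = -393150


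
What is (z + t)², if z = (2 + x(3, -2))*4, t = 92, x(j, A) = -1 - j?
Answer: 7056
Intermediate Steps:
z = -8 (z = (2 + (-1 - 1*3))*4 = (2 + (-1 - 3))*4 = (2 - 4)*4 = -2*4 = -8)
(z + t)² = (-8 + 92)² = 84² = 7056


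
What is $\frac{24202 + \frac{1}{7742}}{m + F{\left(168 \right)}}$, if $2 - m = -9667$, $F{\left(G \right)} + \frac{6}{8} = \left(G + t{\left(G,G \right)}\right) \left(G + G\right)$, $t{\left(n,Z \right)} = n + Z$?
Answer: $\frac{124914590}{923941893} \approx 0.1352$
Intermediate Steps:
$t{\left(n,Z \right)} = Z + n$
$F{\left(G \right)} = - \frac{3}{4} + 6 G^{2}$ ($F{\left(G \right)} = - \frac{3}{4} + \left(G + \left(G + G\right)\right) \left(G + G\right) = - \frac{3}{4} + \left(G + 2 G\right) 2 G = - \frac{3}{4} + 3 G 2 G = - \frac{3}{4} + 6 G^{2}$)
$m = 9669$ ($m = 2 - -9667 = 2 + 9667 = 9669$)
$\frac{24202 + \frac{1}{7742}}{m + F{\left(168 \right)}} = \frac{24202 + \frac{1}{7742}}{9669 - \left(\frac{3}{4} - 6 \cdot 168^{2}\right)} = \frac{24202 + \frac{1}{7742}}{9669 + \left(- \frac{3}{4} + 6 \cdot 28224\right)} = \frac{187371885}{7742 \left(9669 + \left(- \frac{3}{4} + 169344\right)\right)} = \frac{187371885}{7742 \left(9669 + \frac{677373}{4}\right)} = \frac{187371885}{7742 \cdot \frac{716049}{4}} = \frac{187371885}{7742} \cdot \frac{4}{716049} = \frac{124914590}{923941893}$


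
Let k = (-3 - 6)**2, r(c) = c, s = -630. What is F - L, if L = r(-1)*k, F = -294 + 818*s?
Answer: -515553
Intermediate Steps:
F = -515634 (F = -294 + 818*(-630) = -294 - 515340 = -515634)
k = 81 (k = (-9)**2 = 81)
L = -81 (L = -1*81 = -81)
F - L = -515634 - 1*(-81) = -515634 + 81 = -515553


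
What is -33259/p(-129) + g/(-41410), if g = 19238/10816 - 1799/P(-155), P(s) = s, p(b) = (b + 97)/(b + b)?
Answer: -227022378886557/846622400 ≈ -2.6815e+5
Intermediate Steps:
p(b) = (97 + b)/(2*b) (p(b) = (97 + b)/((2*b)) = (97 + b)*(1/(2*b)) = (97 + b)/(2*b))
g = 11219937/838240 (g = 19238/10816 - 1799/(-155) = 19238*(1/10816) - 1799*(-1/155) = 9619/5408 + 1799/155 = 11219937/838240 ≈ 13.385)
-33259/p(-129) + g/(-41410) = -33259*(-258/(97 - 129)) + (11219937/838240)/(-41410) = -33259/((1/2)*(-1/129)*(-32)) + (11219937/838240)*(-1/41410) = -33259/16/129 - 273657/846622400 = -33259*129/16 - 273657/846622400 = -4290411/16 - 273657/846622400 = -227022378886557/846622400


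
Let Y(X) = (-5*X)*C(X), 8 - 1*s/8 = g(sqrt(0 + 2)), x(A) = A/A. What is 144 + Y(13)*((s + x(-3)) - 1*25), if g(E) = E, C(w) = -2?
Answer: 5344 - 1040*sqrt(2) ≈ 3873.2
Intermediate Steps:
x(A) = 1
s = 64 - 8*sqrt(2) (s = 64 - 8*sqrt(0 + 2) = 64 - 8*sqrt(2) ≈ 52.686)
Y(X) = 10*X (Y(X) = -5*X*(-2) = 10*X)
144 + Y(13)*((s + x(-3)) - 1*25) = 144 + (10*13)*(((64 - 8*sqrt(2)) + 1) - 1*25) = 144 + 130*((65 - 8*sqrt(2)) - 25) = 144 + 130*(40 - 8*sqrt(2)) = 144 + (5200 - 1040*sqrt(2)) = 5344 - 1040*sqrt(2)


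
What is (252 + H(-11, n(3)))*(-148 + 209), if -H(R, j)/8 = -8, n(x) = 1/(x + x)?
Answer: 19276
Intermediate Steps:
n(x) = 1/(2*x)
H(R, j) = 64 (H(R, j) = -8*(-8) = 64)
(252 + H(-11, n(3)))*(-148 + 209) = (252 + 64)*(-148 + 209) = 316*61 = 19276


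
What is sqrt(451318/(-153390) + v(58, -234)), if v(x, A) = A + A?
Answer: I*sqrt(2770140492705)/76695 ≈ 21.701*I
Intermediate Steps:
v(x, A) = 2*A
sqrt(451318/(-153390) + v(58, -234)) = sqrt(451318/(-153390) + 2*(-234)) = sqrt(451318*(-1/153390) - 468) = sqrt(-225659/76695 - 468) = sqrt(-36118919/76695) = I*sqrt(2770140492705)/76695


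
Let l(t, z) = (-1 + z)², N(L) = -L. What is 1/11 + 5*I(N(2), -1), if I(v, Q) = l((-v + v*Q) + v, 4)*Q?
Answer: -494/11 ≈ -44.909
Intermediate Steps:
I(v, Q) = 9*Q (I(v, Q) = (-1 + 4)²*Q = 3²*Q = 9*Q)
1/11 + 5*I(N(2), -1) = 1/11 + 5*(9*(-1)) = 1/11 + 5*(-9) = 1/11 - 45 = -494/11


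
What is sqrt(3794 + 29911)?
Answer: 3*sqrt(3745) ≈ 183.59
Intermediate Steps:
sqrt(3794 + 29911) = sqrt(33705) = 3*sqrt(3745)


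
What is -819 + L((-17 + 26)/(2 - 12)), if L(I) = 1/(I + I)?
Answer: -7376/9 ≈ -819.56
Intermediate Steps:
L(I) = 1/(2*I)
-819 + L((-17 + 26)/(2 - 12)) = -819 + 1/(2*(((-17 + 26)/(2 - 12)))) = -819 + 1/(2*((9/(-10)))) = -819 + 1/(2*((9*(-1/10)))) = -819 + 1/(2*(-9/10)) = -819 + (1/2)*(-10/9) = -819 - 5/9 = -7376/9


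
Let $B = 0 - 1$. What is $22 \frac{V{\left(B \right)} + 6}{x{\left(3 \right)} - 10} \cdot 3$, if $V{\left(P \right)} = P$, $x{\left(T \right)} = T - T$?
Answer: $-33$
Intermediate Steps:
$x{\left(T \right)} = 0$
$B = -1$
$22 \frac{V{\left(B \right)} + 6}{x{\left(3 \right)} - 10} \cdot 3 = 22 \frac{-1 + 6}{0 - 10} \cdot 3 = 22 \frac{5}{-10} \cdot 3 = 22 \cdot 5 \left(- \frac{1}{10}\right) 3 = 22 \left(- \frac{1}{2}\right) 3 = \left(-11\right) 3 = -33$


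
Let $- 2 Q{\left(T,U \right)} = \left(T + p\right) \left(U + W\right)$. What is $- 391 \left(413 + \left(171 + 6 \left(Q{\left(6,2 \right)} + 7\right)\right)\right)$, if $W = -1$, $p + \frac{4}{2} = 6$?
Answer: $-233036$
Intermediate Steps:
$p = 4$ ($p = -2 + 6 = 4$)
$Q{\left(T,U \right)} = - \frac{\left(-1 + U\right) \left(4 + T\right)}{2}$ ($Q{\left(T,U \right)} = - \frac{\left(T + 4\right) \left(U - 1\right)}{2} = - \frac{\left(4 + T\right) \left(-1 + U\right)}{2} = - \frac{\left(-1 + U\right) \left(4 + T\right)}{2}$)
$- 391 \left(413 + \left(171 + 6 \left(Q{\left(6,2 \right)} + 7\right)\right)\right) = - 391 \left(413 + \left(171 + 6 \left(\left(2 + \frac{1}{2} \cdot 6 - 4 - 3 \cdot 2\right) + 7\right)\right)\right) = - 391 \left(413 + \left(171 + 6 \left(\left(2 + 3 - 4 - 6\right) + 7\right)\right)\right) = - 391 \left(413 + \left(171 + 6 \left(-5 + 7\right)\right)\right) = - 391 \left(413 + \left(171 + 6 \cdot 2\right)\right) = - 391 \left(413 + \left(171 + 12\right)\right) = - 391 \left(413 + 183\right) = \left(-391\right) 596 = -233036$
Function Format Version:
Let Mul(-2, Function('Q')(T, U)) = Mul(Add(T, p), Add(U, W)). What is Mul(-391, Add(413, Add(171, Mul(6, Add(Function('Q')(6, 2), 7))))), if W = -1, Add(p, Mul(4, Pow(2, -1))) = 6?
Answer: -233036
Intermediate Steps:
p = 4 (p = Add(-2, 6) = 4)
Function('Q')(T, U) = Mul(Rational(-1, 2), Add(-1, U), Add(4, T)) (Function('Q')(T, U) = Mul(Rational(-1, 2), Mul(Add(T, 4), Add(U, -1))) = Mul(Rational(-1, 2), Mul(Add(4, T), Add(-1, U))) = Mul(Rational(-1, 2), Mul(Add(-1, U), Add(4, T))) = Mul(Rational(-1, 2), Add(-1, U), Add(4, T)))
Mul(-391, Add(413, Add(171, Mul(6, Add(Function('Q')(6, 2), 7))))) = Mul(-391, Add(413, Add(171, Mul(6, Add(Add(2, Mul(Rational(1, 2), 6), Mul(-2, 2), Mul(Rational(-1, 2), 6, 2)), 7))))) = Mul(-391, Add(413, Add(171, Mul(6, Add(Add(2, 3, -4, -6), 7))))) = Mul(-391, Add(413, Add(171, Mul(6, Add(-5, 7))))) = Mul(-391, Add(413, Add(171, Mul(6, 2)))) = Mul(-391, Add(413, Add(171, 12))) = Mul(-391, Add(413, 183)) = Mul(-391, 596) = -233036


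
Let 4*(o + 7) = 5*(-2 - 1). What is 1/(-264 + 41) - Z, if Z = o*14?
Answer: 67121/446 ≈ 150.50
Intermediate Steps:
o = -43/4 (o = -7 + (5*(-2 - 1))/4 = -7 + (5*(-3))/4 = -7 + (¼)*(-15) = -7 - 15/4 = -43/4 ≈ -10.750)
Z = -301/2 (Z = -43/4*14 = -301/2 ≈ -150.50)
1/(-264 + 41) - Z = 1/(-264 + 41) - 1*(-301/2) = 1/(-223) + 301/2 = -1/223 + 301/2 = 67121/446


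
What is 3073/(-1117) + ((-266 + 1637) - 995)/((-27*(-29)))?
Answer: -1986167/874611 ≈ -2.2709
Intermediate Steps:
3073/(-1117) + ((-266 + 1637) - 995)/((-27*(-29))) = 3073*(-1/1117) + (1371 - 995)/783 = -3073/1117 + 376*(1/783) = -3073/1117 + 376/783 = -1986167/874611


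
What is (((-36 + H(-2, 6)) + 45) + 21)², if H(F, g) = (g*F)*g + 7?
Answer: 1225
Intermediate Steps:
H(F, g) = 7 + F*g² (H(F, g) = (F*g)*g + 7 = F*g² + 7 = 7 + F*g²)
(((-36 + H(-2, 6)) + 45) + 21)² = (((-36 + (7 - 2*6²)) + 45) + 21)² = (((-36 + (7 - 2*36)) + 45) + 21)² = (((-36 + (7 - 72)) + 45) + 21)² = (((-36 - 65) + 45) + 21)² = ((-101 + 45) + 21)² = (-56 + 21)² = (-35)² = 1225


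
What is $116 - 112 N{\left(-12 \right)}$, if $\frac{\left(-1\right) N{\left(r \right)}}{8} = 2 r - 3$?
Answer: $-24076$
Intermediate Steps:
$N{\left(r \right)} = 24 - 16 r$ ($N{\left(r \right)} = - 8 \left(2 r - 3\right) = - 8 \left(-3 + 2 r\right) = 24 - 16 r$)
$116 - 112 N{\left(-12 \right)} = 116 - 112 \left(24 - -192\right) = 116 - 112 \left(24 + 192\right) = 116 - 24192 = -24076$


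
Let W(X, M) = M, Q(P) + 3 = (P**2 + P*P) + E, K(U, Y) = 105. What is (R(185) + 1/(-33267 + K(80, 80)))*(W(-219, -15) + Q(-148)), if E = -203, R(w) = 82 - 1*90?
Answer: -3854500113/11054 ≈ -3.4870e+5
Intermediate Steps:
R(w) = -8 (R(w) = 82 - 90 = -8)
Q(P) = -206 + 2*P**2 (Q(P) = -3 + ((P**2 + P*P) - 203) = -3 + ((P**2 + P**2) - 203) = -3 + (2*P**2 - 203) = -3 + (-203 + 2*P**2) = -206 + 2*P**2)
(R(185) + 1/(-33267 + K(80, 80)))*(W(-219, -15) + Q(-148)) = (-8 + 1/(-33267 + 105))*(-15 + (-206 + 2*(-148)**2)) = (-8 + 1/(-33162))*(-15 + (-206 + 2*21904)) = (-8 - 1/33162)*(-15 + (-206 + 43808)) = -265297*(-15 + 43602)/33162 = -265297/33162*43587 = -3854500113/11054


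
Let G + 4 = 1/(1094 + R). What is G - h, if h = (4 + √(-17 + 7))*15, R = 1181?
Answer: -145599/2275 - 15*I*√10 ≈ -64.0 - 47.434*I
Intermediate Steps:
h = 60 + 15*I*√10 (h = (4 + √(-10))*15 = (4 + I*√10)*15 = 60 + 15*I*√10 ≈ 60.0 + 47.434*I)
G = -9099/2275 (G = -4 + 1/(1094 + 1181) = -4 + 1/2275 = -9099/2275 ≈ -3.9996)
G - h = -9099/2275 - (60 + 15*I*√10) = -9099/2275 + (-60 - 15*I*√10) = -145599/2275 - 15*I*√10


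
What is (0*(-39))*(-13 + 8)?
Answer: 0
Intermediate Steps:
(0*(-39))*(-13 + 8) = 0*(-5) = 0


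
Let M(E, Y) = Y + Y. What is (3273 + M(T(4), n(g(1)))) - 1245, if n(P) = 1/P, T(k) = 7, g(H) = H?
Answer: 2030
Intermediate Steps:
M(E, Y) = 2*Y
(3273 + M(T(4), n(g(1)))) - 1245 = (3273 + 2/1) - 1245 = (3273 + 2*1) - 1245 = (3273 + 2) - 1245 = 3275 - 1245 = 2030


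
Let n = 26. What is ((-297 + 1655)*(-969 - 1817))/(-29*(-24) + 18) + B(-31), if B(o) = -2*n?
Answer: -272894/51 ≈ -5350.9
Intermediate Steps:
B(o) = -52 (B(o) = -2*26 = -52)
((-297 + 1655)*(-969 - 1817))/(-29*(-24) + 18) + B(-31) = ((-297 + 1655)*(-969 - 1817))/(-29*(-24) + 18) - 52 = (1358*(-2786))/(696 + 18) - 52 = -3783388/714 - 52 = -3783388*1/714 - 52 = -270242/51 - 52 = -272894/51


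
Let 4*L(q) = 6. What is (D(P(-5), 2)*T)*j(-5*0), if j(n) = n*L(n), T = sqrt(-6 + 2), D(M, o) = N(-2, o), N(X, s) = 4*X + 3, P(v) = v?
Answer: 0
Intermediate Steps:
N(X, s) = 3 + 4*X
D(M, o) = -5 (D(M, o) = 3 + 4*(-2) = 3 - 8 = -5)
T = 2*I (T = sqrt(-4) = 2*I ≈ 2.0*I)
L(q) = 3/2 (L(q) = (1/4)*6 = 3/2)
j(n) = 3*n/2 (j(n) = n*(3/2) = 3*n/2)
(D(P(-5), 2)*T)*j(-5*0) = (-10*I)*(3*(-5*0)/2) = (-10*I)*((3/2)*0) = -10*I*0 = 0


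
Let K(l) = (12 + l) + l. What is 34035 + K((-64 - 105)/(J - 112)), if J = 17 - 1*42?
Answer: 4664777/137 ≈ 34049.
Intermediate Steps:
J = -25 (J = 17 - 42 = -25)
K(l) = 12 + 2*l
34035 + K((-64 - 105)/(J - 112)) = 34035 + (12 + 2*((-64 - 105)/(-25 - 112))) = 34035 + (12 + 2*(-169/(-137))) = 34035 + (12 + 2*(-169*(-1/137))) = 34035 + (12 + 2*(169/137)) = 34035 + (12 + 338/137) = 34035 + 1982/137 = 4664777/137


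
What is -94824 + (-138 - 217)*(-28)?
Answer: -84884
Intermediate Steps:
-94824 + (-138 - 217)*(-28) = -94824 - 355*(-28) = -94824 + 9940 = -84884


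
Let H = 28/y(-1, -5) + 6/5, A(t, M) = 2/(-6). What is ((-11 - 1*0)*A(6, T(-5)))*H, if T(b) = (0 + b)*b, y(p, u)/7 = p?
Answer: -154/15 ≈ -10.267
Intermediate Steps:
y(p, u) = 7*p
T(b) = b² (T(b) = b*b = b²)
A(t, M) = -⅓ (A(t, M) = 2*(-⅙) = -⅓)
H = -14/5 (H = 28/((7*(-1))) + 6/5 = 28/(-7) + 6*(⅕) = 28*(-⅐) + 6/5 = -4 + 6/5 = -14/5 ≈ -2.8000)
((-11 - 1*0)*A(6, T(-5)))*H = ((-11 - 1*0)*(-⅓))*(-14/5) = ((-11 + 0)*(-⅓))*(-14/5) = -11*(-⅓)*(-14/5) = (11/3)*(-14/5) = -154/15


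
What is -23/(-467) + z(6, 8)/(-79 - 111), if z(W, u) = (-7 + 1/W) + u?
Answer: 22951/532380 ≈ 0.043110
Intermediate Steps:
z(W, u) = -7 + u + 1/W
-23/(-467) + z(6, 8)/(-79 - 111) = -23/(-467) + (-7 + 8 + 1/6)/(-79 - 111) = -23*(-1/467) + (-7 + 8 + 1/6)/(-190) = 23/467 + (7/6)*(-1/190) = 23/467 - 7/1140 = 22951/532380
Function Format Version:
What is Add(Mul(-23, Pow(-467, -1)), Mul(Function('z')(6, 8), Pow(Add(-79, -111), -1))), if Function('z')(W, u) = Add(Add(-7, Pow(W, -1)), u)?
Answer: Rational(22951, 532380) ≈ 0.043110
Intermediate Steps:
Function('z')(W, u) = Add(-7, u, Pow(W, -1))
Add(Mul(-23, Pow(-467, -1)), Mul(Function('z')(6, 8), Pow(Add(-79, -111), -1))) = Add(Mul(-23, Pow(-467, -1)), Mul(Add(-7, 8, Pow(6, -1)), Pow(Add(-79, -111), -1))) = Add(Mul(-23, Rational(-1, 467)), Mul(Add(-7, 8, Rational(1, 6)), Pow(-190, -1))) = Add(Rational(23, 467), Mul(Rational(7, 6), Rational(-1, 190))) = Add(Rational(23, 467), Rational(-7, 1140)) = Rational(22951, 532380)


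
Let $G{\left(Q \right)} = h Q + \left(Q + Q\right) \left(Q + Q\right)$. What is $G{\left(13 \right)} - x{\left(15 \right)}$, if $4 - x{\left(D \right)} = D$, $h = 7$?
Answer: $778$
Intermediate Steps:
$x{\left(D \right)} = 4 - D$
$G{\left(Q \right)} = 4 Q^{2} + 7 Q$ ($G{\left(Q \right)} = 7 Q + \left(Q + Q\right) \left(Q + Q\right) = 7 Q + 2 Q 2 Q = 7 Q + 4 Q^{2} = 4 Q^{2} + 7 Q$)
$G{\left(13 \right)} - x{\left(15 \right)} = 13 \left(7 + 4 \cdot 13\right) - \left(4 - 15\right) = 13 \left(7 + 52\right) - \left(4 - 15\right) = 13 \cdot 59 - -11 = 767 + 11 = 778$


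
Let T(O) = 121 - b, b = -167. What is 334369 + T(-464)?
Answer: 334657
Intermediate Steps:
T(O) = 288 (T(O) = 121 - 1*(-167) = 121 + 167 = 288)
334369 + T(-464) = 334369 + 288 = 334657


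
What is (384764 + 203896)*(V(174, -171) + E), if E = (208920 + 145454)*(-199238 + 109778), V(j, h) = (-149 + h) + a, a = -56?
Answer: -18661874985562560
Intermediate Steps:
V(j, h) = -205 + h (V(j, h) = (-149 + h) - 56 = -205 + h)
E = -31702298040 (E = 354374*(-89460) = -31702298040)
(384764 + 203896)*(V(174, -171) + E) = (384764 + 203896)*((-205 - 171) - 31702298040) = 588660*(-376 - 31702298040) = 588660*(-31702298416) = -18661874985562560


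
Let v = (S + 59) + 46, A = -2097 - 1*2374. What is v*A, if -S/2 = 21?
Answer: -281673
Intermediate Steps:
S = -42 (S = -2*21 = -42)
A = -4471 (A = -2097 - 2374 = -4471)
v = 63 (v = (-42 + 59) + 46 = 17 + 46 = 63)
v*A = 63*(-4471) = -281673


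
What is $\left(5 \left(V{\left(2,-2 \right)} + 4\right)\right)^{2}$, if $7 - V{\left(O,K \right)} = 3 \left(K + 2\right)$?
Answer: $3025$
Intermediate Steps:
$V{\left(O,K \right)} = 1 - 3 K$ ($V{\left(O,K \right)} = 7 - 3 \left(K + 2\right) = 7 - 3 \left(2 + K\right) = 7 - \left(6 + 3 K\right) = 1 - 3 K$)
$\left(5 \left(V{\left(2,-2 \right)} + 4\right)\right)^{2} = \left(5 \left(\left(1 - -6\right) + 4\right)\right)^{2} = \left(5 \left(\left(1 + 6\right) + 4\right)\right)^{2} = \left(5 \left(7 + 4\right)\right)^{2} = \left(5 \cdot 11\right)^{2} = 55^{2} = 3025$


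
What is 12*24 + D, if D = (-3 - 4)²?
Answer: 337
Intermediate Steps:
D = 49 (D = (-7)² = 49)
12*24 + D = 12*24 + 49 = 288 + 49 = 337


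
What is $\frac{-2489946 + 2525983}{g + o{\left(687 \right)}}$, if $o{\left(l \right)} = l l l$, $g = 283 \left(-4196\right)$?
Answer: $\frac{36037}{323055235} \approx 0.00011155$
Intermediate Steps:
$g = -1187468$
$o{\left(l \right)} = l^{3}$ ($o{\left(l \right)} = l^{2} l = l^{3}$)
$\frac{-2489946 + 2525983}{g + o{\left(687 \right)}} = \frac{-2489946 + 2525983}{-1187468 + 687^{3}} = \frac{36037}{-1187468 + 324242703} = \frac{36037}{323055235}$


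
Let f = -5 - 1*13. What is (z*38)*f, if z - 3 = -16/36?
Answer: -1748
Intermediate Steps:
f = -18 (f = -5 - 13 = -18)
z = 23/9 (z = 3 - 16/36 = 3 - 16*1/36 = 3 - 4/9 = 23/9 ≈ 2.5556)
(z*38)*f = ((23/9)*38)*(-18) = (874/9)*(-18) = -1748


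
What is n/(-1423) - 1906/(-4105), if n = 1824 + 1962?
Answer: -12829292/5841415 ≈ -2.1963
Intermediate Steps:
n = 3786
n/(-1423) - 1906/(-4105) = 3786/(-1423) - 1906/(-4105) = 3786*(-1/1423) - 1906*(-1/4105) = -3786/1423 + 1906/4105 = -12829292/5841415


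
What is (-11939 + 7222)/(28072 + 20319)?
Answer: -4717/48391 ≈ -0.097477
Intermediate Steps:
(-11939 + 7222)/(28072 + 20319) = -4717/48391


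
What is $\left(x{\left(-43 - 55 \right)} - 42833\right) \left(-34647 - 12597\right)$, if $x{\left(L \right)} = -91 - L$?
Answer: $2023271544$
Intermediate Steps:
$\left(x{\left(-43 - 55 \right)} - 42833\right) \left(-34647 - 12597\right) = \left(\left(-91 - \left(-43 - 55\right)\right) - 42833\right) \left(-34647 - 12597\right) = \left(\left(-91 - \left(-43 - 55\right)\right) - 42833\right) \left(-47244\right) = \left(\left(-91 - -98\right) - 42833\right) \left(-47244\right) = \left(\left(-91 + 98\right) - 42833\right) \left(-47244\right) = \left(7 - 42833\right) \left(-47244\right) = \left(-42826\right) \left(-47244\right) = 2023271544$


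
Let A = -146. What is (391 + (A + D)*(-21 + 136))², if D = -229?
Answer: 1826194756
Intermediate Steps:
(391 + (A + D)*(-21 + 136))² = (391 + (-146 - 229)*(-21 + 136))² = (391 - 375*115)² = (391 - 43125)² = (-42734)² = 1826194756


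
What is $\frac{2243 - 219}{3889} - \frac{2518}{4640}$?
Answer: $- \frac{200571}{9022480} \approx -0.02223$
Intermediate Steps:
$\frac{2243 - 219}{3889} - \frac{2518}{4640} = \left(2243 - 219\right) \frac{1}{3889} - \frac{1259}{2320} = 2024 \cdot \frac{1}{3889} - \frac{1259}{2320} = \frac{2024}{3889} - \frac{1259}{2320} = - \frac{200571}{9022480}$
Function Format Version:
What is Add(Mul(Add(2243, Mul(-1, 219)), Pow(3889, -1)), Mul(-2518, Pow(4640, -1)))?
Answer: Rational(-200571, 9022480) ≈ -0.022230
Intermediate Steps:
Add(Mul(Add(2243, Mul(-1, 219)), Pow(3889, -1)), Mul(-2518, Pow(4640, -1))) = Add(Mul(Add(2243, -219), Rational(1, 3889)), Mul(-2518, Rational(1, 4640))) = Add(Mul(2024, Rational(1, 3889)), Rational(-1259, 2320)) = Add(Rational(2024, 3889), Rational(-1259, 2320)) = Rational(-200571, 9022480)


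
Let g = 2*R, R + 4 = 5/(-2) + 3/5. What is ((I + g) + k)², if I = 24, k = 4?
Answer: 6561/25 ≈ 262.44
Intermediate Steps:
R = -59/10 (R = -4 + (5/(-2) + 3/5) = -4 + (5*(-½) + 3*(⅕)) = -4 + (-5/2 + ⅗) = -4 - 19/10 = -59/10 ≈ -5.9000)
g = -59/5 (g = 2*(-59/10) = -59/5 ≈ -11.800)
((I + g) + k)² = ((24 - 59/5) + 4)² = (61/5 + 4)² = (81/5)² = 6561/25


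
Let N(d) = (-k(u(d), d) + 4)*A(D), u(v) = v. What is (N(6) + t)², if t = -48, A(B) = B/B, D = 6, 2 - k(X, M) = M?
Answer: 1600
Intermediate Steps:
k(X, M) = 2 - M
A(B) = 1
N(d) = 2 + d (N(d) = (-(2 - d) + 4)*1 = ((-2 + d) + 4)*1 = (2 + d)*1 = 2 + d)
(N(6) + t)² = ((2 + 6) - 48)² = (8 - 48)² = (-40)² = 1600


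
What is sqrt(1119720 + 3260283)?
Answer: 3*sqrt(486667) ≈ 2092.8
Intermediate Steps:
sqrt(1119720 + 3260283) = sqrt(4380003) = 3*sqrt(486667)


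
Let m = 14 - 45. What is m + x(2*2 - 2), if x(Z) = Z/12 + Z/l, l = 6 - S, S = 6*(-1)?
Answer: -92/3 ≈ -30.667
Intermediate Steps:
m = -31
S = -6
l = 12 (l = 6 - 1*(-6) = 6 + 6 = 12)
x(Z) = Z/6 (x(Z) = Z/12 + Z/12 = Z/6)
m + x(2*2 - 2) = -31 + (2*2 - 2)/6 = -31 + (4 - 2)/6 = -31 + (1/6)*2 = -31 + 1/3 = -92/3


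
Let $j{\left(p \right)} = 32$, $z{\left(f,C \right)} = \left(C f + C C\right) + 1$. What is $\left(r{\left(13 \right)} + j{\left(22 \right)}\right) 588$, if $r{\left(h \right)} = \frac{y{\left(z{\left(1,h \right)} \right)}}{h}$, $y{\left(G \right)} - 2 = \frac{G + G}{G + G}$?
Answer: $\frac{246372}{13} \approx 18952.0$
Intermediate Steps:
$z{\left(f,C \right)} = 1 + C^{2} + C f$ ($z{\left(f,C \right)} = \left(C f + C^{2}\right) + 1 = \left(C^{2} + C f\right) + 1 = 1 + C^{2} + C f$)
$y{\left(G \right)} = 3$ ($y{\left(G \right)} = 2 + \frac{G + G}{G + G} = 2 + \frac{2 G}{2 G} = 2 + 2 G \frac{1}{2 G} = 2 + 1 = 3$)
$r{\left(h \right)} = \frac{3}{h}$
$\left(r{\left(13 \right)} + j{\left(22 \right)}\right) 588 = \left(\frac{3}{13} + 32\right) 588 = \frac{419}{13} \cdot 588 = \frac{246372}{13}$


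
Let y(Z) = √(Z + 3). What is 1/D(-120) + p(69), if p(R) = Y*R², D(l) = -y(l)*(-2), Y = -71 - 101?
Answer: -818892 - I*√13/78 ≈ -8.1889e+5 - 0.046225*I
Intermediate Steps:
y(Z) = √(3 + Z)
Y = -172
D(l) = 2*√(3 + l) (D(l) = -√(3 + l)*(-2) = 2*√(3 + l))
p(R) = -172*R²
1/D(-120) + p(69) = 1/(2*√(3 - 120)) - 172*69² = 1/(2*√(-117)) - 172*4761 = 1/(2*(3*I*√13)) - 818892 = 1/(6*I*√13) - 818892 = -I*√13/78 - 818892 = -818892 - I*√13/78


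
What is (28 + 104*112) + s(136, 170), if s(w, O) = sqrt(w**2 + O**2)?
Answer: 11676 + 34*sqrt(41) ≈ 11894.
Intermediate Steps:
s(w, O) = sqrt(O**2 + w**2)
(28 + 104*112) + s(136, 170) = (28 + 104*112) + sqrt(170**2 + 136**2) = (28 + 11648) + sqrt(28900 + 18496) = 11676 + sqrt(47396) = 11676 + 34*sqrt(41)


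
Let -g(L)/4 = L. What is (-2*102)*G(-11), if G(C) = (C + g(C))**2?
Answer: -222156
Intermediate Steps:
g(L) = -4*L
G(C) = 9*C**2 (G(C) = (C - 4*C)**2 = (-3*C)**2 = 9*C**2)
(-2*102)*G(-11) = (-2*102)*(9*(-11)**2) = -1836*121 = -204*1089 = -222156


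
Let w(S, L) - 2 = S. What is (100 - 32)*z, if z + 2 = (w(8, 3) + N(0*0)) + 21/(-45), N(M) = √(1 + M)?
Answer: 8704/15 ≈ 580.27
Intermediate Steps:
w(S, L) = 2 + S
z = 128/15 (z = -2 + (((2 + 8) + √(1 + 0*0)) + 21/(-45)) = -2 + ((10 + √(1 + 0)) + 21*(-1/45)) = -2 + ((10 + √1) - 7/15) = -2 + ((10 + 1) - 7/15) = -2 + (11 - 7/15) = -2 + 158/15 = 128/15 ≈ 8.5333)
(100 - 32)*z = (100 - 32)*(128/15) = 68*(128/15) = 8704/15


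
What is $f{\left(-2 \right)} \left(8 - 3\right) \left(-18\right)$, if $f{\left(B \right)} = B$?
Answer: $180$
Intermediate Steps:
$f{\left(-2 \right)} \left(8 - 3\right) \left(-18\right) = - 2 \left(8 - 3\right) \left(-18\right) = \left(-2\right) 5 \left(-18\right) = \left(-10\right) \left(-18\right) = 180$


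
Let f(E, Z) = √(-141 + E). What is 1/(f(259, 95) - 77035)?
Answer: -77035/5934391107 - √118/5934391107 ≈ -1.2983e-5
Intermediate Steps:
1/(f(259, 95) - 77035) = 1/(√(-141 + 259) - 77035) = 1/(√118 - 77035) = 1/(-77035 + √118)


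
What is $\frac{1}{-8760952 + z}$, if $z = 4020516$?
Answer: $- \frac{1}{4740436} \approx -2.1095 \cdot 10^{-7}$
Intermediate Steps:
$\frac{1}{-8760952 + z} = \frac{1}{-8760952 + 4020516} = \frac{1}{-4740436} = - \frac{1}{4740436}$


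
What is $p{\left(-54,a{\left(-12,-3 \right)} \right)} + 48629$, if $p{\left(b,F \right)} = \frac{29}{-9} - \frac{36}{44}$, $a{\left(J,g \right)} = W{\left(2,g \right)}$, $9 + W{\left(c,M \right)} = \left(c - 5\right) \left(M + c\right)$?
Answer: $\frac{4813871}{99} \approx 48625.0$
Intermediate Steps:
$W{\left(c,M \right)} = -9 + \left(-5 + c\right) \left(M + c\right)$ ($W{\left(c,M \right)} = -9 + \left(c - 5\right) \left(M + c\right) = -9 + \left(-5 + c\right) \left(M + c\right)$)
$a{\left(J,g \right)} = -15 - 3 g$ ($a{\left(J,g \right)} = -9 + 2^{2} - 5 g - 10 + g 2 = -9 + 4 - 5 g - 10 + 2 g = -15 - 3 g$)
$p{\left(b,F \right)} = - \frac{400}{99}$ ($p{\left(b,F \right)} = 29 \left(- \frac{1}{9}\right) - \frac{9}{11} = - \frac{29}{9} - \frac{9}{11} = - \frac{400}{99}$)
$p{\left(-54,a{\left(-12,-3 \right)} \right)} + 48629 = - \frac{400}{99} + 48629 = \frac{4813871}{99}$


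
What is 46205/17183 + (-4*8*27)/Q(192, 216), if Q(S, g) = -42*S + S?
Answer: 3943457/1409006 ≈ 2.7988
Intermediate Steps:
Q(S, g) = -41*S
46205/17183 + (-4*8*27)/Q(192, 216) = 46205/17183 + (-4*8*27)/((-41*192)) = 46205*(1/17183) - 32*27/(-7872) = 46205/17183 - 864*(-1/7872) = 46205/17183 + 9/82 = 3943457/1409006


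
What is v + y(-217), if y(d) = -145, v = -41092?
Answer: -41237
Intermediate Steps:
v + y(-217) = -41092 - 145 = -41237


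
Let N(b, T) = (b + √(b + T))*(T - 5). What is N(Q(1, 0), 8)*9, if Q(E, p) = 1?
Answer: 108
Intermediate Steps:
N(b, T) = (-5 + T)*(b + √(T + b)) (N(b, T) = (b + √(T + b))*(-5 + T) = (-5 + T)*(b + √(T + b)))
N(Q(1, 0), 8)*9 = (-5*1 - 5*√(8 + 1) + 8*1 + 8*√(8 + 1))*9 = (-5 - 5*√9 + 8 + 8*√9)*9 = (-5 - 5*3 + 8 + 8*3)*9 = (-5 - 15 + 8 + 24)*9 = 12*9 = 108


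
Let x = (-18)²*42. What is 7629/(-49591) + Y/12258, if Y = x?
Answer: 10765149/11257157 ≈ 0.95629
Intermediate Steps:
x = 13608 (x = 324*42 = 13608)
Y = 13608
7629/(-49591) + Y/12258 = 7629/(-49591) + 13608/12258 = 7629*(-1/49591) + 13608*(1/12258) = -7629/49591 + 252/227 = 10765149/11257157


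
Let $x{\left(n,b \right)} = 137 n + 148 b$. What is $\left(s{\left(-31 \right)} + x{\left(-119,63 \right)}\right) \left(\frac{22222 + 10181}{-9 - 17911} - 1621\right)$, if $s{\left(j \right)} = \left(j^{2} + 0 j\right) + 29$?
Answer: $\frac{24880635721}{2560} \approx 9.719 \cdot 10^{6}$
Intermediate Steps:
$s{\left(j \right)} = 29 + j^{2}$ ($s{\left(j \right)} = \left(j^{2} + 0\right) + 29 = j^{2} + 29 = 29 + j^{2}$)
$\left(s{\left(-31 \right)} + x{\left(-119,63 \right)}\right) \left(\frac{22222 + 10181}{-9 - 17911} - 1621\right) = \left(\left(29 + \left(-31\right)^{2}\right) + \left(137 \left(-119\right) + 148 \cdot 63\right)\right) \left(\frac{22222 + 10181}{-9 - 17911} - 1621\right) = \left(\left(29 + 961\right) + \left(-16303 + 9324\right)\right) \left(\frac{32403}{-17920} - 1621\right) = \left(990 - 6979\right) \left(32403 \left(- \frac{1}{17920}\right) - 1621\right) = - 5989 \left(- \frac{4629}{2560} - 1621\right) = \left(-5989\right) \left(- \frac{4154389}{2560}\right) = \frac{24880635721}{2560}$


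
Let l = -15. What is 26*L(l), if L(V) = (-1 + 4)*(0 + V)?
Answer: -1170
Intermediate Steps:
L(V) = 3*V
26*L(l) = 26*(3*(-15)) = 26*(-45) = -1170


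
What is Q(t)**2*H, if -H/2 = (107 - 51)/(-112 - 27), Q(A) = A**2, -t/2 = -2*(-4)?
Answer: 7340032/139 ≈ 52806.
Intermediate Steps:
t = -16 (t = -(-4)*(-4) = -2*8 = -16)
H = 112/139 (H = -2*(107 - 51)/(-112 - 27) = -112/(-139) = -112*(-1)/139 = -2*(-56/139) = 112/139 ≈ 0.80576)
Q(t)**2*H = ((-16)**2)**2*(112/139) = 256**2*(112/139) = 65536*(112/139) = 7340032/139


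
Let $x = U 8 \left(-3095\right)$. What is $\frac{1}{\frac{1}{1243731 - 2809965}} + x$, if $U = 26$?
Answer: $-2209994$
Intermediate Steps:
$x = -643760$ ($x = 26 \cdot 8 \left(-3095\right) = 208 \left(-3095\right) = -643760$)
$\frac{1}{\frac{1}{1243731 - 2809965}} + x = \frac{1}{\frac{1}{1243731 - 2809965}} - 643760 = \frac{1}{\frac{1}{-1566234}} - 643760 = \frac{1}{- \frac{1}{1566234}} - 643760 = -1566234 - 643760 = -2209994$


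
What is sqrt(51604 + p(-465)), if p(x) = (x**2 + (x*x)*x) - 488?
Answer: 2*I*sqrt(25069321) ≈ 10014.0*I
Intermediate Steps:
p(x) = -488 + x**2 + x**3 (p(x) = (x**2 + x**2*x) - 488 = (x**2 + x**3) - 488 = -488 + x**2 + x**3)
sqrt(51604 + p(-465)) = sqrt(51604 + (-488 + (-465)**2 + (-465)**3)) = sqrt(51604 + (-488 + 216225 - 100544625)) = sqrt(51604 - 100328888) = sqrt(-100277284) = 2*I*sqrt(25069321)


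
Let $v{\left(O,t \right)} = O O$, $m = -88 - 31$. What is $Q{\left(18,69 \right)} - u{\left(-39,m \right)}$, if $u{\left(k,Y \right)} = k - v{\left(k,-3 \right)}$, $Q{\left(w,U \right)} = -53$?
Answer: $1507$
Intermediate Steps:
$m = -119$
$v{\left(O,t \right)} = O^{2}$
$u{\left(k,Y \right)} = k - k^{2}$
$Q{\left(18,69 \right)} - u{\left(-39,m \right)} = -53 - - 39 \left(1 - -39\right) = -53 - - 39 \left(1 + 39\right) = -53 - \left(-39\right) 40 = -53 - -1560 = -53 + 1560 = 1507$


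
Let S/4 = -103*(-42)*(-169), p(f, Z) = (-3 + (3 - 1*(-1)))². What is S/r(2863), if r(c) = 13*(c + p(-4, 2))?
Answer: -28119/358 ≈ -78.545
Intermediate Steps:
p(f, Z) = 1 (p(f, Z) = (-3 + (3 + 1))² = (-3 + 4)² = 1² = 1)
S = -2924376 (S = 4*(-103*(-42)*(-169)) = 4*(4326*(-169)) = 4*(-731094) = -2924376)
r(c) = 13 + 13*c (r(c) = 13*(c + 1) = 13*(1 + c) = 13 + 13*c)
S/r(2863) = -2924376/(13 + 13*2863) = -2924376/(13 + 37219) = -2924376/37232 = -2924376*1/37232 = -28119/358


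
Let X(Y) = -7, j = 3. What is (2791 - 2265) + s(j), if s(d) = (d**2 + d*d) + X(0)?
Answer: 537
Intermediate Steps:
s(d) = -7 + 2*d**2 (s(d) = (d**2 + d*d) - 7 = (d**2 + d**2) - 7 = 2*d**2 - 7 = -7 + 2*d**2)
(2791 - 2265) + s(j) = (2791 - 2265) + (-7 + 2*3**2) = 526 + (-7 + 2*9) = 526 + (-7 + 18) = 526 + 11 = 537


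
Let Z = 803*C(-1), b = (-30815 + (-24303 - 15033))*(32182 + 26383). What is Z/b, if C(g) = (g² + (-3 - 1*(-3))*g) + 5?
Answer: -4818/4108393315 ≈ -1.1727e-6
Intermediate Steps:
C(g) = 5 + g² (C(g) = (g² + (-3 + 3)*g) + 5 = (g² + 0*g) + 5 = (g² + 0) + 5 = g² + 5 = 5 + g²)
b = -4108393315 (b = (-30815 - 39336)*58565 = -70151*58565 = -4108393315)
Z = 4818 (Z = 803*(5 + (-1)²) = 803*(5 + 1) = 803*6 = 4818)
Z/b = 4818/(-4108393315) = 4818*(-1/4108393315) = -4818/4108393315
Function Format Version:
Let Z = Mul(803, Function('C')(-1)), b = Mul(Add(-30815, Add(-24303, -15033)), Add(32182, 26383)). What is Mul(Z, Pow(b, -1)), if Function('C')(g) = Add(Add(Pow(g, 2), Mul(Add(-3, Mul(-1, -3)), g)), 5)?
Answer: Rational(-4818, 4108393315) ≈ -1.1727e-6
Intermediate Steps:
Function('C')(g) = Add(5, Pow(g, 2)) (Function('C')(g) = Add(Add(Pow(g, 2), Mul(Add(-3, 3), g)), 5) = Add(Add(Pow(g, 2), Mul(0, g)), 5) = Add(Add(Pow(g, 2), 0), 5) = Add(Pow(g, 2), 5) = Add(5, Pow(g, 2)))
b = -4108393315 (b = Mul(Add(-30815, -39336), 58565) = Mul(-70151, 58565) = -4108393315)
Z = 4818 (Z = Mul(803, Add(5, Pow(-1, 2))) = Mul(803, Add(5, 1)) = Mul(803, 6) = 4818)
Mul(Z, Pow(b, -1)) = Mul(4818, Pow(-4108393315, -1)) = Mul(4818, Rational(-1, 4108393315)) = Rational(-4818, 4108393315)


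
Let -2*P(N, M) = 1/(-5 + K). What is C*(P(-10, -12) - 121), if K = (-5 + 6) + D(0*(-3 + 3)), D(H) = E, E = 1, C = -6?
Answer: 725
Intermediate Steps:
D(H) = 1
K = 2 (K = (-5 + 6) + 1 = 1 + 1 = 2)
P(N, M) = ⅙ (P(N, M) = -1/(2*(-5 + 2)) = -½/(-3) = -½*(-⅓) = ⅙)
C*(P(-10, -12) - 121) = -6*(⅙ - 121) = -6*(-725/6) = 725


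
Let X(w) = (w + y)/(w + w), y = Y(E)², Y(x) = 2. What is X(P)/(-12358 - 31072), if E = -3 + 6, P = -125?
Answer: -121/10857500 ≈ -1.1144e-5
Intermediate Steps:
E = 3
y = 4 (y = 2² = 4)
X(w) = (4 + w)/(2*w) (X(w) = (w + 4)/(w + w) = (4 + w)/((2*w)) = (4 + w)*(1/(2*w)) = (4 + w)/(2*w))
X(P)/(-12358 - 31072) = ((½)*(4 - 125)/(-125))/(-12358 - 31072) = ((½)*(-1/125)*(-121))/(-43430) = (121/250)*(-1/43430) = -121/10857500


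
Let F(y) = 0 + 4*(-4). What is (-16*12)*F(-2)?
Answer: 3072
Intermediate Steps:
F(y) = -16 (F(y) = 0 - 16 = -16)
(-16*12)*F(-2) = -16*12*(-16) = -192*(-16) = 3072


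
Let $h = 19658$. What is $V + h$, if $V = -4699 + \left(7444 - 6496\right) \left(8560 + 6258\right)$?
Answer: $14062423$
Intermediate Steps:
$V = 14042765$ ($V = -4699 + 948 \cdot 14818 = -4699 + 14047464 = 14042765$)
$V + h = 14042765 + 19658 = 14062423$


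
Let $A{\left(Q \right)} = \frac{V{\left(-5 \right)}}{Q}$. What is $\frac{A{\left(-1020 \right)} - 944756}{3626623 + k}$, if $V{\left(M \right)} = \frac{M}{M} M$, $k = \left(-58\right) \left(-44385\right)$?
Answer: $- \frac{192730223}{1264994412} \approx -0.15236$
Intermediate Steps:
$k = 2574330$
$V{\left(M \right)} = M$ ($V{\left(M \right)} = 1 M = M$)
$A{\left(Q \right)} = - \frac{5}{Q}$
$\frac{A{\left(-1020 \right)} - 944756}{3626623 + k} = \frac{- \frac{5}{-1020} - 944756}{3626623 + 2574330} = \frac{\left(-5\right) \left(- \frac{1}{1020}\right) - 944756}{6200953} = \left(\frac{1}{204} - 944756\right) \frac{1}{6200953} = \left(- \frac{192730223}{204}\right) \frac{1}{6200953} = - \frac{192730223}{1264994412}$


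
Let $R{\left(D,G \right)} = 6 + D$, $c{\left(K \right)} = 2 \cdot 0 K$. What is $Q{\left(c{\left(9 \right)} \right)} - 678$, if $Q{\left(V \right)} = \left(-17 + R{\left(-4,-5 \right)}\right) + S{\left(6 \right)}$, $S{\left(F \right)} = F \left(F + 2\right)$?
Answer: $-645$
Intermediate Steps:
$c{\left(K \right)} = 0$ ($c{\left(K \right)} = 0 K = 0$)
$S{\left(F \right)} = F \left(2 + F\right)$
$Q{\left(V \right)} = 33$ ($Q{\left(V \right)} = \left(-17 + \left(6 - 4\right)\right) + 6 \left(2 + 6\right) = \left(-17 + 2\right) + 6 \cdot 8 = -15 + 48 = 33$)
$Q{\left(c{\left(9 \right)} \right)} - 678 = 33 - 678 = -645$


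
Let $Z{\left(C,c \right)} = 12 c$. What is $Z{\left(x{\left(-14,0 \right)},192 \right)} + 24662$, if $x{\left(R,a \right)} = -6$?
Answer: $26966$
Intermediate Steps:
$Z{\left(x{\left(-14,0 \right)},192 \right)} + 24662 = 12 \cdot 192 + 24662 = 2304 + 24662 = 26966$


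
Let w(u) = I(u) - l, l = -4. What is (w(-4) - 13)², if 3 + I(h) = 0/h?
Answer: 144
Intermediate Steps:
I(h) = -3 (I(h) = -3 + 0/h = -3 + 0 = -3)
w(u) = 1 (w(u) = -3 - 1*(-4) = -3 + 4 = 1)
(w(-4) - 13)² = (1 - 13)² = (-12)² = 144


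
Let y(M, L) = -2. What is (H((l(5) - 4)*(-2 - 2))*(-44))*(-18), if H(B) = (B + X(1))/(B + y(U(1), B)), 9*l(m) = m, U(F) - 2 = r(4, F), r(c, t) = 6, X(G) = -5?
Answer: 31284/53 ≈ 590.26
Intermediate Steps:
U(F) = 8 (U(F) = 2 + 6 = 8)
l(m) = m/9
H(B) = (-5 + B)/(-2 + B) (H(B) = (B - 5)/(B - 2) = (-5 + B)/(-2 + B))
(H((l(5) - 4)*(-2 - 2))*(-44))*(-18) = (((-5 + ((1/9)*5 - 4)*(-2 - 2))/(-2 + ((1/9)*5 - 4)*(-2 - 2)))*(-44))*(-18) = (((-5 + (5/9 - 4)*(-4))/(-2 + (5/9 - 4)*(-4)))*(-44))*(-18) = (((-5 - 31/9*(-4))/(-2 - 31/9*(-4)))*(-44))*(-18) = (((-5 + 124/9)/(-2 + 124/9))*(-44))*(-18) = (((79/9)/(106/9))*(-44))*(-18) = (((9/106)*(79/9))*(-44))*(-18) = ((79/106)*(-44))*(-18) = -1738/53*(-18) = 31284/53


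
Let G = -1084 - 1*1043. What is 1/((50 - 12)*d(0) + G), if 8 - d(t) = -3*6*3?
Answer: 1/229 ≈ 0.0043668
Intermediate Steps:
d(t) = 62 (d(t) = 8 - (-3*6)*3 = 8 - (-18)*3 = 8 - 1*(-54) = 8 + 54 = 62)
G = -2127 (G = -1084 - 1043 = -2127)
1/((50 - 12)*d(0) + G) = 1/((50 - 12)*62 - 2127) = 1/(38*62 - 2127) = 1/(2356 - 2127) = 1/229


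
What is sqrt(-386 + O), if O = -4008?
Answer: 13*I*sqrt(26) ≈ 66.287*I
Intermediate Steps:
sqrt(-386 + O) = sqrt(-386 - 4008) = sqrt(-4394) = 13*I*sqrt(26)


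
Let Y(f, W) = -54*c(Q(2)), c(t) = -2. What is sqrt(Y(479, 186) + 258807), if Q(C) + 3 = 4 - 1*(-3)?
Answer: sqrt(258915) ≈ 508.84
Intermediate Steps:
Q(C) = 4 (Q(C) = -3 + (4 - 1*(-3)) = -3 + (4 + 3) = -3 + 7 = 4)
Y(f, W) = 108 (Y(f, W) = -54*(-2) = 108)
sqrt(Y(479, 186) + 258807) = sqrt(108 + 258807) = sqrt(258915)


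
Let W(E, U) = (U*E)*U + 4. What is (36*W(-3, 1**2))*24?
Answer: 864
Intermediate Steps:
W(E, U) = 4 + E*U**2 (W(E, U) = (E*U)*U + 4 = E*U**2 + 4 = 4 + E*U**2)
(36*W(-3, 1**2))*24 = (36*(4 - 3*(1**2)**2))*24 = (36*(4 - 3*1**2))*24 = (36*(4 - 3*1))*24 = (36*(4 - 3))*24 = (36*1)*24 = 36*24 = 864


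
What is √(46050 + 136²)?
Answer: √64546 ≈ 254.06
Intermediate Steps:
√(46050 + 136²) = √(46050 + 18496) = √64546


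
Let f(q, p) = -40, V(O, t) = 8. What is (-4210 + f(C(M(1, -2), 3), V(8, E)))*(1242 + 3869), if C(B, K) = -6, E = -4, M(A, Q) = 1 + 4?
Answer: -21721750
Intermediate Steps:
M(A, Q) = 5
(-4210 + f(C(M(1, -2), 3), V(8, E)))*(1242 + 3869) = (-4210 - 40)*(1242 + 3869) = -4250*5111 = -21721750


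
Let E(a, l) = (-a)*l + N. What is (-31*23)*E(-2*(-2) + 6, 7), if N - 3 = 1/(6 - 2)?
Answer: 190371/4 ≈ 47593.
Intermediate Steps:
N = 13/4 (N = 3 + 1/(6 - 2) = 3 + 1/4 = 3 + ¼ = 13/4 ≈ 3.2500)
E(a, l) = 13/4 - a*l (E(a, l) = (-a)*l + 13/4 = -a*l + 13/4 = 13/4 - a*l)
(-31*23)*E(-2*(-2) + 6, 7) = (-31*23)*(13/4 - 1*(-2*(-2) + 6)*7) = -713*(13/4 - 1*(4 + 6)*7) = -713*(13/4 - 1*10*7) = -713*(13/4 - 70) = -713*(-267/4) = 190371/4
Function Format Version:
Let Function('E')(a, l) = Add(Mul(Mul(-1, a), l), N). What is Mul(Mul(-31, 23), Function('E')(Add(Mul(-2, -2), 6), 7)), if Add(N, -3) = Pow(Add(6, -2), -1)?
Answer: Rational(190371, 4) ≈ 47593.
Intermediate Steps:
N = Rational(13, 4) (N = Add(3, Pow(Add(6, -2), -1)) = Add(3, Pow(4, -1)) = Add(3, Rational(1, 4)) = Rational(13, 4) ≈ 3.2500)
Function('E')(a, l) = Add(Rational(13, 4), Mul(-1, a, l)) (Function('E')(a, l) = Add(Mul(Mul(-1, a), l), Rational(13, 4)) = Add(Mul(-1, a, l), Rational(13, 4)) = Add(Rational(13, 4), Mul(-1, a, l)))
Mul(Mul(-31, 23), Function('E')(Add(Mul(-2, -2), 6), 7)) = Mul(Mul(-31, 23), Add(Rational(13, 4), Mul(-1, Add(Mul(-2, -2), 6), 7))) = Mul(-713, Add(Rational(13, 4), Mul(-1, Add(4, 6), 7))) = Mul(-713, Add(Rational(13, 4), Mul(-1, 10, 7))) = Mul(-713, Add(Rational(13, 4), -70)) = Mul(-713, Rational(-267, 4)) = Rational(190371, 4)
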